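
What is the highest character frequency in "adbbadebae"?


Input: adbbadebae
Character counts:
  'a': 3
  'b': 3
  'd': 2
  'e': 2
Maximum frequency: 3

3


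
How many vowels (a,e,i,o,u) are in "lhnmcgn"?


Input: lhnmcgn
Checking each character:
  'l' at position 0: consonant
  'h' at position 1: consonant
  'n' at position 2: consonant
  'm' at position 3: consonant
  'c' at position 4: consonant
  'g' at position 5: consonant
  'n' at position 6: consonant
Total vowels: 0

0


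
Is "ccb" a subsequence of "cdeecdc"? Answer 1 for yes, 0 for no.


Check if "ccb" is a subsequence of "cdeecdc"
Greedy scan:
  Position 0 ('c'): matches sub[0] = 'c'
  Position 1 ('d'): no match needed
  Position 2 ('e'): no match needed
  Position 3 ('e'): no match needed
  Position 4 ('c'): matches sub[1] = 'c'
  Position 5 ('d'): no match needed
  Position 6 ('c'): no match needed
Only matched 2/3 characters => not a subsequence

0


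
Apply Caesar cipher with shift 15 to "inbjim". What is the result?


Caesar cipher: shift "inbjim" by 15
  'i' (pos 8) + 15 = pos 23 = 'x'
  'n' (pos 13) + 15 = pos 2 = 'c'
  'b' (pos 1) + 15 = pos 16 = 'q'
  'j' (pos 9) + 15 = pos 24 = 'y'
  'i' (pos 8) + 15 = pos 23 = 'x'
  'm' (pos 12) + 15 = pos 1 = 'b'
Result: xcqyxb

xcqyxb


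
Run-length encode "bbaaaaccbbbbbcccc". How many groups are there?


Input: bbaaaaccbbbbbcccc
Scanning for consecutive runs:
  Group 1: 'b' x 2 (positions 0-1)
  Group 2: 'a' x 4 (positions 2-5)
  Group 3: 'c' x 2 (positions 6-7)
  Group 4: 'b' x 5 (positions 8-12)
  Group 5: 'c' x 4 (positions 13-16)
Total groups: 5

5


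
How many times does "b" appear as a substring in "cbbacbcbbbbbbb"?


Searching for "b" in "cbbacbcbbbbbbb"
Scanning each position:
  Position 0: "c" => no
  Position 1: "b" => MATCH
  Position 2: "b" => MATCH
  Position 3: "a" => no
  Position 4: "c" => no
  Position 5: "b" => MATCH
  Position 6: "c" => no
  Position 7: "b" => MATCH
  Position 8: "b" => MATCH
  Position 9: "b" => MATCH
  Position 10: "b" => MATCH
  Position 11: "b" => MATCH
  Position 12: "b" => MATCH
  Position 13: "b" => MATCH
Total occurrences: 10

10


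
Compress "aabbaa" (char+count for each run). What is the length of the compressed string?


Input: aabbaa
Runs:
  'a' x 2 => "a2"
  'b' x 2 => "b2"
  'a' x 2 => "a2"
Compressed: "a2b2a2"
Compressed length: 6

6


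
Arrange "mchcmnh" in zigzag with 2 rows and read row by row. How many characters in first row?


Zigzag "mchcmnh" into 2 rows:
Placing characters:
  'm' => row 0
  'c' => row 1
  'h' => row 0
  'c' => row 1
  'm' => row 0
  'n' => row 1
  'h' => row 0
Rows:
  Row 0: "mhmh"
  Row 1: "ccn"
First row length: 4

4


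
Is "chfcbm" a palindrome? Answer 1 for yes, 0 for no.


Input: chfcbm
Reversed: mbcfhc
  Compare pos 0 ('c') with pos 5 ('m'): MISMATCH
  Compare pos 1 ('h') with pos 4 ('b'): MISMATCH
  Compare pos 2 ('f') with pos 3 ('c'): MISMATCH
Result: not a palindrome

0


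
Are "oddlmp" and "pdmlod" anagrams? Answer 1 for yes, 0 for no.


Strings: "oddlmp", "pdmlod"
Sorted first:  ddlmop
Sorted second: ddlmop
Sorted forms match => anagrams

1


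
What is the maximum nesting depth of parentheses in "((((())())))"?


Input: "((((())())))"
Tracking depth:
  Position 0 '(': depth becomes 1
  Position 1 '(': depth becomes 2
  Position 2 '(': depth becomes 3
  Position 3 '(': depth becomes 4
  Position 4 '(': depth becomes 5
  Position 5 ')': depth becomes 4
  Position 6 ')': depth becomes 3
  Position 7 '(': depth becomes 4
  Position 8 ')': depth becomes 3
  Position 9 ')': depth becomes 2
  Position 10 ')': depth becomes 1
  Position 11 ')': depth becomes 0
Maximum depth reached: 5

5


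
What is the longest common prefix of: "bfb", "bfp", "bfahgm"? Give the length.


Words: bfb, bfp, bfahgm
  Position 0: all 'b' => match
  Position 1: all 'f' => match
  Position 2: ('b', 'p', 'a') => mismatch, stop
LCP = "bf" (length 2)

2


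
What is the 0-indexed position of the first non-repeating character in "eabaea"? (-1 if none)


Input: eabaea
Character frequencies:
  'a': 3
  'b': 1
  'e': 2
Scanning left to right for freq == 1:
  Position 0 ('e'): freq=2, skip
  Position 1 ('a'): freq=3, skip
  Position 2 ('b'): unique! => answer = 2

2


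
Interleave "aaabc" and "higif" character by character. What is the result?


Interleaving "aaabc" and "higif":
  Position 0: 'a' from first, 'h' from second => "ah"
  Position 1: 'a' from first, 'i' from second => "ai"
  Position 2: 'a' from first, 'g' from second => "ag"
  Position 3: 'b' from first, 'i' from second => "bi"
  Position 4: 'c' from first, 'f' from second => "cf"
Result: ahaiagbicf

ahaiagbicf


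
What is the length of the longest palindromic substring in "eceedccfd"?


Input: "eceedccfd"
Checking substrings for palindromes:
  [0:3] "ece" (len 3) => palindrome
  [2:4] "ee" (len 2) => palindrome
  [5:7] "cc" (len 2) => palindrome
Longest palindromic substring: "ece" with length 3

3


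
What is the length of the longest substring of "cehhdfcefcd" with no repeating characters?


Input: "cehhdfcefcd"
Sliding window (track last position of each char):
  Position 0 ('c'): window [0,0] length 1 -- new best
  Position 1 ('e'): window [0,1] length 2 -- new best
  Position 2 ('h'): window [0,2] length 3 -- new best
  Position 3 ('h'): repeat (last at 2), move window start to 3
  Position 3 ('h'): window [3,3] length 1
  Position 4 ('d'): window [3,4] length 2
  Position 5 ('f'): window [3,5] length 3
  Position 6 ('c'): window [3,6] length 4 -- new best
  Position 7 ('e'): window [3,7] length 5 -- new best
  Position 8 ('f'): repeat (last at 5), move window start to 6
  Position 8 ('f'): window [6,8] length 3
  Position 9 ('c'): repeat (last at 6), move window start to 7
  Position 9 ('c'): window [7,9] length 3
  Position 10 ('d'): window [7,10] length 4
Longest substring with no repeats: "hdfce" with length 5

5


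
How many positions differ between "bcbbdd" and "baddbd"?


Comparing "bcbbdd" and "baddbd" position by position:
  Position 0: 'b' vs 'b' => same
  Position 1: 'c' vs 'a' => DIFFER
  Position 2: 'b' vs 'd' => DIFFER
  Position 3: 'b' vs 'd' => DIFFER
  Position 4: 'd' vs 'b' => DIFFER
  Position 5: 'd' vs 'd' => same
Positions that differ: 4

4


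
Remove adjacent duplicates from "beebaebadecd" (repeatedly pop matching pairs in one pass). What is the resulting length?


Input: beebaebadecd
Stack-based adjacent duplicate removal:
  Read 'b': push. Stack: b
  Read 'e': push. Stack: be
  Read 'e': matches stack top 'e' => pop. Stack: b
  Read 'b': matches stack top 'b' => pop. Stack: (empty)
  Read 'a': push. Stack: a
  Read 'e': push. Stack: ae
  Read 'b': push. Stack: aeb
  Read 'a': push. Stack: aeba
  Read 'd': push. Stack: aebad
  Read 'e': push. Stack: aebade
  Read 'c': push. Stack: aebadec
  Read 'd': push. Stack: aebadecd
Final stack: "aebadecd" (length 8)

8


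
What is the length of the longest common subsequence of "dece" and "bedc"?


LCS of "dece" and "bedc"
DP table:
           b    e    d    c
      0    0    0    0    0
  d   0    0    0    1    1
  e   0    0    1    1    1
  c   0    0    1    1    2
  e   0    0    1    1    2
LCS length = dp[4][4] = 2

2


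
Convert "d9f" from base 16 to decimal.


Input: "d9f" in base 16
Positional expansion:
  Digit 'd' (value 13) x 16^2 = 3328
  Digit '9' (value 9) x 16^1 = 144
  Digit 'f' (value 15) x 16^0 = 15
Sum = 3487

3487


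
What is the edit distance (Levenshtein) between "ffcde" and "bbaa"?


Computing edit distance: "ffcde" -> "bbaa"
DP table:
           b    b    a    a
      0    1    2    3    4
  f   1    1    2    3    4
  f   2    2    2    3    4
  c   3    3    3    3    4
  d   4    4    4    4    4
  e   5    5    5    5    5
Edit distance = dp[5][4] = 5

5


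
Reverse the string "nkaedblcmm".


Input: nkaedblcmm
Reading characters right to left:
  Position 9: 'm'
  Position 8: 'm'
  Position 7: 'c'
  Position 6: 'l'
  Position 5: 'b'
  Position 4: 'd'
  Position 3: 'e'
  Position 2: 'a'
  Position 1: 'k'
  Position 0: 'n'
Reversed: mmclbdeakn

mmclbdeakn


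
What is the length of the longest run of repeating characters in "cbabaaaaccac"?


Input: "cbabaaaaccac"
Scanning for longest run:
  Position 1 ('b'): new char, reset run to 1
  Position 2 ('a'): new char, reset run to 1
  Position 3 ('b'): new char, reset run to 1
  Position 4 ('a'): new char, reset run to 1
  Position 5 ('a'): continues run of 'a', length=2
  Position 6 ('a'): continues run of 'a', length=3
  Position 7 ('a'): continues run of 'a', length=4
  Position 8 ('c'): new char, reset run to 1
  Position 9 ('c'): continues run of 'c', length=2
  Position 10 ('a'): new char, reset run to 1
  Position 11 ('c'): new char, reset run to 1
Longest run: 'a' with length 4

4


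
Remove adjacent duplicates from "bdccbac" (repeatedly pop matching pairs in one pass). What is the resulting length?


Input: bdccbac
Stack-based adjacent duplicate removal:
  Read 'b': push. Stack: b
  Read 'd': push. Stack: bd
  Read 'c': push. Stack: bdc
  Read 'c': matches stack top 'c' => pop. Stack: bd
  Read 'b': push. Stack: bdb
  Read 'a': push. Stack: bdba
  Read 'c': push. Stack: bdbac
Final stack: "bdbac" (length 5)

5


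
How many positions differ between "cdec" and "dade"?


Comparing "cdec" and "dade" position by position:
  Position 0: 'c' vs 'd' => DIFFER
  Position 1: 'd' vs 'a' => DIFFER
  Position 2: 'e' vs 'd' => DIFFER
  Position 3: 'c' vs 'e' => DIFFER
Positions that differ: 4

4


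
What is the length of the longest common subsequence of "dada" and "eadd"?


LCS of "dada" and "eadd"
DP table:
           e    a    d    d
      0    0    0    0    0
  d   0    0    0    1    1
  a   0    0    1    1    1
  d   0    0    1    2    2
  a   0    0    1    2    2
LCS length = dp[4][4] = 2

2


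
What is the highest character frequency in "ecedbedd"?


Input: ecedbedd
Character counts:
  'b': 1
  'c': 1
  'd': 3
  'e': 3
Maximum frequency: 3

3


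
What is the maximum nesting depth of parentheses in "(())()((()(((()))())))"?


Input: "(())()((()(((()))())))"
Tracking depth:
  Position 0 '(': depth becomes 1
  Position 1 '(': depth becomes 2
  Position 2 ')': depth becomes 1
  Position 3 ')': depth becomes 0
  Position 4 '(': depth becomes 1
  Position 5 ')': depth becomes 0
  Position 6 '(': depth becomes 1
  Position 7 '(': depth becomes 2
  Position 8 '(': depth becomes 3
  Position 9 ')': depth becomes 2
  Position 10 '(': depth becomes 3
  Position 11 '(': depth becomes 4
  Position 12 '(': depth becomes 5
  Position 13 '(': depth becomes 6
  Position 14 ')': depth becomes 5
  Position 15 ')': depth becomes 4
  Position 16 ')': depth becomes 3
  Position 17 '(': depth becomes 4
  Position 18 ')': depth becomes 3
  Position 19 ')': depth becomes 2
  Position 20 ')': depth becomes 1
  Position 21 ')': depth becomes 0
Maximum depth reached: 6

6


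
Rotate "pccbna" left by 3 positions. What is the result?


Input: "pccbna", rotate left by 3
First 3 characters: "pcc"
Remaining characters: "bna"
Concatenate remaining + first: "bna" + "pcc" = "bnapcc"

bnapcc


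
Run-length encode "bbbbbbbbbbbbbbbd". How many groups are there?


Input: bbbbbbbbbbbbbbbd
Scanning for consecutive runs:
  Group 1: 'b' x 15 (positions 0-14)
  Group 2: 'd' x 1 (positions 15-15)
Total groups: 2

2


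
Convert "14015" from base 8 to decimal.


Input: "14015" in base 8
Positional expansion:
  Digit '1' (value 1) x 8^4 = 4096
  Digit '4' (value 4) x 8^3 = 2048
  Digit '0' (value 0) x 8^2 = 0
  Digit '1' (value 1) x 8^1 = 8
  Digit '5' (value 5) x 8^0 = 5
Sum = 6157

6157


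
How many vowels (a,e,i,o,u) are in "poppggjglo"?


Input: poppggjglo
Checking each character:
  'p' at position 0: consonant
  'o' at position 1: vowel (running total: 1)
  'p' at position 2: consonant
  'p' at position 3: consonant
  'g' at position 4: consonant
  'g' at position 5: consonant
  'j' at position 6: consonant
  'g' at position 7: consonant
  'l' at position 8: consonant
  'o' at position 9: vowel (running total: 2)
Total vowels: 2

2


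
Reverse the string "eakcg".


Input: eakcg
Reading characters right to left:
  Position 4: 'g'
  Position 3: 'c'
  Position 2: 'k'
  Position 1: 'a'
  Position 0: 'e'
Reversed: gckae

gckae


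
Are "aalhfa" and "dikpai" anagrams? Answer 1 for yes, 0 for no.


Strings: "aalhfa", "dikpai"
Sorted first:  aaafhl
Sorted second: adiikp
Differ at position 1: 'a' vs 'd' => not anagrams

0


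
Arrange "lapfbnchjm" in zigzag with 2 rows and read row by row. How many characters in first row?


Zigzag "lapfbnchjm" into 2 rows:
Placing characters:
  'l' => row 0
  'a' => row 1
  'p' => row 0
  'f' => row 1
  'b' => row 0
  'n' => row 1
  'c' => row 0
  'h' => row 1
  'j' => row 0
  'm' => row 1
Rows:
  Row 0: "lpbcj"
  Row 1: "afnhm"
First row length: 5

5


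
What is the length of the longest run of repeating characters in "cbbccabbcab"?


Input: "cbbccabbcab"
Scanning for longest run:
  Position 1 ('b'): new char, reset run to 1
  Position 2 ('b'): continues run of 'b', length=2
  Position 3 ('c'): new char, reset run to 1
  Position 4 ('c'): continues run of 'c', length=2
  Position 5 ('a'): new char, reset run to 1
  Position 6 ('b'): new char, reset run to 1
  Position 7 ('b'): continues run of 'b', length=2
  Position 8 ('c'): new char, reset run to 1
  Position 9 ('a'): new char, reset run to 1
  Position 10 ('b'): new char, reset run to 1
Longest run: 'b' with length 2

2


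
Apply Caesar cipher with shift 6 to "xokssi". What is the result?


Caesar cipher: shift "xokssi" by 6
  'x' (pos 23) + 6 = pos 3 = 'd'
  'o' (pos 14) + 6 = pos 20 = 'u'
  'k' (pos 10) + 6 = pos 16 = 'q'
  's' (pos 18) + 6 = pos 24 = 'y'
  's' (pos 18) + 6 = pos 24 = 'y'
  'i' (pos 8) + 6 = pos 14 = 'o'
Result: duqyyo

duqyyo


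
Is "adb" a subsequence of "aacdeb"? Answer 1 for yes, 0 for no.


Check if "adb" is a subsequence of "aacdeb"
Greedy scan:
  Position 0 ('a'): matches sub[0] = 'a'
  Position 1 ('a'): no match needed
  Position 2 ('c'): no match needed
  Position 3 ('d'): matches sub[1] = 'd'
  Position 4 ('e'): no match needed
  Position 5 ('b'): matches sub[2] = 'b'
All 3 characters matched => is a subsequence

1


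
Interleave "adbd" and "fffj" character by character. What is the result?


Interleaving "adbd" and "fffj":
  Position 0: 'a' from first, 'f' from second => "af"
  Position 1: 'd' from first, 'f' from second => "df"
  Position 2: 'b' from first, 'f' from second => "bf"
  Position 3: 'd' from first, 'j' from second => "dj"
Result: afdfbfdj

afdfbfdj


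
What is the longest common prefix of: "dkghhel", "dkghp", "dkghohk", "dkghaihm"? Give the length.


Words: dkghhel, dkghp, dkghohk, dkghaihm
  Position 0: all 'd' => match
  Position 1: all 'k' => match
  Position 2: all 'g' => match
  Position 3: all 'h' => match
  Position 4: ('h', 'p', 'o', 'a') => mismatch, stop
LCP = "dkgh" (length 4)

4


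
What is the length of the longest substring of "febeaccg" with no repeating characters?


Input: "febeaccg"
Sliding window (track last position of each char):
  Position 0 ('f'): window [0,0] length 1 -- new best
  Position 1 ('e'): window [0,1] length 2 -- new best
  Position 2 ('b'): window [0,2] length 3 -- new best
  Position 3 ('e'): repeat (last at 1), move window start to 2
  Position 3 ('e'): window [2,3] length 2
  Position 4 ('a'): window [2,4] length 3
  Position 5 ('c'): window [2,5] length 4 -- new best
  Position 6 ('c'): repeat (last at 5), move window start to 6
  Position 6 ('c'): window [6,6] length 1
  Position 7 ('g'): window [6,7] length 2
Longest substring with no repeats: "beac" with length 4

4


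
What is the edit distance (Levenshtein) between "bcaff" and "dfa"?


Computing edit distance: "bcaff" -> "dfa"
DP table:
           d    f    a
      0    1    2    3
  b   1    1    2    3
  c   2    2    2    3
  a   3    3    3    2
  f   4    4    3    3
  f   5    5    4    4
Edit distance = dp[5][3] = 4

4


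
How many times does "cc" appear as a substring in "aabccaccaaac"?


Searching for "cc" in "aabccaccaaac"
Scanning each position:
  Position 0: "aa" => no
  Position 1: "ab" => no
  Position 2: "bc" => no
  Position 3: "cc" => MATCH
  Position 4: "ca" => no
  Position 5: "ac" => no
  Position 6: "cc" => MATCH
  Position 7: "ca" => no
  Position 8: "aa" => no
  Position 9: "aa" => no
  Position 10: "ac" => no
Total occurrences: 2

2


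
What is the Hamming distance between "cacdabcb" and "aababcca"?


Comparing "cacdabcb" and "aababcca" position by position:
  Position 0: 'c' vs 'a' => differ
  Position 1: 'a' vs 'a' => same
  Position 2: 'c' vs 'b' => differ
  Position 3: 'd' vs 'a' => differ
  Position 4: 'a' vs 'b' => differ
  Position 5: 'b' vs 'c' => differ
  Position 6: 'c' vs 'c' => same
  Position 7: 'b' vs 'a' => differ
Total differences (Hamming distance): 6

6


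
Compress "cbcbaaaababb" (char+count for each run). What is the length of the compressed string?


Input: cbcbaaaababb
Runs:
  'c' x 1 => "c1"
  'b' x 1 => "b1"
  'c' x 1 => "c1"
  'b' x 1 => "b1"
  'a' x 4 => "a4"
  'b' x 1 => "b1"
  'a' x 1 => "a1"
  'b' x 2 => "b2"
Compressed: "c1b1c1b1a4b1a1b2"
Compressed length: 16

16


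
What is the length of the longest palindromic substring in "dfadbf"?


Input: "dfadbf"
Checking substrings for palindromes:
  No multi-char palindromic substrings found
Longest palindromic substring: "d" with length 1

1


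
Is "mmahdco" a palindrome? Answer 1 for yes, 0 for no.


Input: mmahdco
Reversed: ocdhamm
  Compare pos 0 ('m') with pos 6 ('o'): MISMATCH
  Compare pos 1 ('m') with pos 5 ('c'): MISMATCH
  Compare pos 2 ('a') with pos 4 ('d'): MISMATCH
Result: not a palindrome

0


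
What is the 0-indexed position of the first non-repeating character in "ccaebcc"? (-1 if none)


Input: ccaebcc
Character frequencies:
  'a': 1
  'b': 1
  'c': 4
  'e': 1
Scanning left to right for freq == 1:
  Position 0 ('c'): freq=4, skip
  Position 1 ('c'): freq=4, skip
  Position 2 ('a'): unique! => answer = 2

2


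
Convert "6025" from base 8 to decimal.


Input: "6025" in base 8
Positional expansion:
  Digit '6' (value 6) x 8^3 = 3072
  Digit '0' (value 0) x 8^2 = 0
  Digit '2' (value 2) x 8^1 = 16
  Digit '5' (value 5) x 8^0 = 5
Sum = 3093

3093


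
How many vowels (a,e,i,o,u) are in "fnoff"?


Input: fnoff
Checking each character:
  'f' at position 0: consonant
  'n' at position 1: consonant
  'o' at position 2: vowel (running total: 1)
  'f' at position 3: consonant
  'f' at position 4: consonant
Total vowels: 1

1


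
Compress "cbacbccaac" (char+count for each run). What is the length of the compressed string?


Input: cbacbccaac
Runs:
  'c' x 1 => "c1"
  'b' x 1 => "b1"
  'a' x 1 => "a1"
  'c' x 1 => "c1"
  'b' x 1 => "b1"
  'c' x 2 => "c2"
  'a' x 2 => "a2"
  'c' x 1 => "c1"
Compressed: "c1b1a1c1b1c2a2c1"
Compressed length: 16

16


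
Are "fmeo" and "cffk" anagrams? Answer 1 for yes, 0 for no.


Strings: "fmeo", "cffk"
Sorted first:  efmo
Sorted second: cffk
Differ at position 0: 'e' vs 'c' => not anagrams

0


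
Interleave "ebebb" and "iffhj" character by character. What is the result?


Interleaving "ebebb" and "iffhj":
  Position 0: 'e' from first, 'i' from second => "ei"
  Position 1: 'b' from first, 'f' from second => "bf"
  Position 2: 'e' from first, 'f' from second => "ef"
  Position 3: 'b' from first, 'h' from second => "bh"
  Position 4: 'b' from first, 'j' from second => "bj"
Result: eibfefbhbj

eibfefbhbj


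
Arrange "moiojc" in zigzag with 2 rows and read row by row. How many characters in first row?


Zigzag "moiojc" into 2 rows:
Placing characters:
  'm' => row 0
  'o' => row 1
  'i' => row 0
  'o' => row 1
  'j' => row 0
  'c' => row 1
Rows:
  Row 0: "mij"
  Row 1: "ooc"
First row length: 3

3


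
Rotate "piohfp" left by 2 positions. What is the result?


Input: "piohfp", rotate left by 2
First 2 characters: "pi"
Remaining characters: "ohfp"
Concatenate remaining + first: "ohfp" + "pi" = "ohfppi"

ohfppi


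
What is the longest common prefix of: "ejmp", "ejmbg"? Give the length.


Words: ejmp, ejmbg
  Position 0: all 'e' => match
  Position 1: all 'j' => match
  Position 2: all 'm' => match
  Position 3: ('p', 'b') => mismatch, stop
LCP = "ejm" (length 3)

3


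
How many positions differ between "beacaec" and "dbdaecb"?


Comparing "beacaec" and "dbdaecb" position by position:
  Position 0: 'b' vs 'd' => DIFFER
  Position 1: 'e' vs 'b' => DIFFER
  Position 2: 'a' vs 'd' => DIFFER
  Position 3: 'c' vs 'a' => DIFFER
  Position 4: 'a' vs 'e' => DIFFER
  Position 5: 'e' vs 'c' => DIFFER
  Position 6: 'c' vs 'b' => DIFFER
Positions that differ: 7

7


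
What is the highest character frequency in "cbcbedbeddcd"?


Input: cbcbedbeddcd
Character counts:
  'b': 3
  'c': 3
  'd': 4
  'e': 2
Maximum frequency: 4

4


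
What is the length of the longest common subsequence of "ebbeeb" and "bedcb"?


LCS of "ebbeeb" and "bedcb"
DP table:
           b    e    d    c    b
      0    0    0    0    0    0
  e   0    0    1    1    1    1
  b   0    1    1    1    1    2
  b   0    1    1    1    1    2
  e   0    1    2    2    2    2
  e   0    1    2    2    2    2
  b   0    1    2    2    2    3
LCS length = dp[6][5] = 3

3


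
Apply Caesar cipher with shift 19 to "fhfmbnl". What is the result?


Caesar cipher: shift "fhfmbnl" by 19
  'f' (pos 5) + 19 = pos 24 = 'y'
  'h' (pos 7) + 19 = pos 0 = 'a'
  'f' (pos 5) + 19 = pos 24 = 'y'
  'm' (pos 12) + 19 = pos 5 = 'f'
  'b' (pos 1) + 19 = pos 20 = 'u'
  'n' (pos 13) + 19 = pos 6 = 'g'
  'l' (pos 11) + 19 = pos 4 = 'e'
Result: yayfuge

yayfuge


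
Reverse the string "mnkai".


Input: mnkai
Reading characters right to left:
  Position 4: 'i'
  Position 3: 'a'
  Position 2: 'k'
  Position 1: 'n'
  Position 0: 'm'
Reversed: iaknm

iaknm


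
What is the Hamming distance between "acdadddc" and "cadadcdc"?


Comparing "acdadddc" and "cadadcdc" position by position:
  Position 0: 'a' vs 'c' => differ
  Position 1: 'c' vs 'a' => differ
  Position 2: 'd' vs 'd' => same
  Position 3: 'a' vs 'a' => same
  Position 4: 'd' vs 'd' => same
  Position 5: 'd' vs 'c' => differ
  Position 6: 'd' vs 'd' => same
  Position 7: 'c' vs 'c' => same
Total differences (Hamming distance): 3

3


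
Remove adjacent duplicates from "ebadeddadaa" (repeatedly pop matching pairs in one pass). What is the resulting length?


Input: ebadeddadaa
Stack-based adjacent duplicate removal:
  Read 'e': push. Stack: e
  Read 'b': push. Stack: eb
  Read 'a': push. Stack: eba
  Read 'd': push. Stack: ebad
  Read 'e': push. Stack: ebade
  Read 'd': push. Stack: ebaded
  Read 'd': matches stack top 'd' => pop. Stack: ebade
  Read 'a': push. Stack: ebadea
  Read 'd': push. Stack: ebadead
  Read 'a': push. Stack: ebadeada
  Read 'a': matches stack top 'a' => pop. Stack: ebadead
Final stack: "ebadead" (length 7)

7


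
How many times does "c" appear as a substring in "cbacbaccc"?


Searching for "c" in "cbacbaccc"
Scanning each position:
  Position 0: "c" => MATCH
  Position 1: "b" => no
  Position 2: "a" => no
  Position 3: "c" => MATCH
  Position 4: "b" => no
  Position 5: "a" => no
  Position 6: "c" => MATCH
  Position 7: "c" => MATCH
  Position 8: "c" => MATCH
Total occurrences: 5

5


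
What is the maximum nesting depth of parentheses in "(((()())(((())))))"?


Input: "(((()())(((())))))"
Tracking depth:
  Position 0 '(': depth becomes 1
  Position 1 '(': depth becomes 2
  Position 2 '(': depth becomes 3
  Position 3 '(': depth becomes 4
  Position 4 ')': depth becomes 3
  Position 5 '(': depth becomes 4
  Position 6 ')': depth becomes 3
  Position 7 ')': depth becomes 2
  Position 8 '(': depth becomes 3
  Position 9 '(': depth becomes 4
  Position 10 '(': depth becomes 5
  Position 11 '(': depth becomes 6
  Position 12 ')': depth becomes 5
  Position 13 ')': depth becomes 4
  Position 14 ')': depth becomes 3
  Position 15 ')': depth becomes 2
  Position 16 ')': depth becomes 1
  Position 17 ')': depth becomes 0
Maximum depth reached: 6

6


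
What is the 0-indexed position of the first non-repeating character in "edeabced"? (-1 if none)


Input: edeabced
Character frequencies:
  'a': 1
  'b': 1
  'c': 1
  'd': 2
  'e': 3
Scanning left to right for freq == 1:
  Position 0 ('e'): freq=3, skip
  Position 1 ('d'): freq=2, skip
  Position 2 ('e'): freq=3, skip
  Position 3 ('a'): unique! => answer = 3

3


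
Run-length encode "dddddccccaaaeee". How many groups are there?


Input: dddddccccaaaeee
Scanning for consecutive runs:
  Group 1: 'd' x 5 (positions 0-4)
  Group 2: 'c' x 4 (positions 5-8)
  Group 3: 'a' x 3 (positions 9-11)
  Group 4: 'e' x 3 (positions 12-14)
Total groups: 4

4


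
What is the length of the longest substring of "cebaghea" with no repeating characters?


Input: "cebaghea"
Sliding window (track last position of each char):
  Position 0 ('c'): window [0,0] length 1 -- new best
  Position 1 ('e'): window [0,1] length 2 -- new best
  Position 2 ('b'): window [0,2] length 3 -- new best
  Position 3 ('a'): window [0,3] length 4 -- new best
  Position 4 ('g'): window [0,4] length 5 -- new best
  Position 5 ('h'): window [0,5] length 6 -- new best
  Position 6 ('e'): repeat (last at 1), move window start to 2
  Position 6 ('e'): window [2,6] length 5
  Position 7 ('a'): repeat (last at 3), move window start to 4
  Position 7 ('a'): window [4,7] length 4
Longest substring with no repeats: "cebagh" with length 6

6


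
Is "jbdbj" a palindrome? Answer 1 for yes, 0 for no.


Input: jbdbj
Reversed: jbdbj
  Compare pos 0 ('j') with pos 4 ('j'): match
  Compare pos 1 ('b') with pos 3 ('b'): match
Result: palindrome

1


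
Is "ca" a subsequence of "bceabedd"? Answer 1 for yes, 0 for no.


Check if "ca" is a subsequence of "bceabedd"
Greedy scan:
  Position 0 ('b'): no match needed
  Position 1 ('c'): matches sub[0] = 'c'
  Position 2 ('e'): no match needed
  Position 3 ('a'): matches sub[1] = 'a'
  Position 4 ('b'): no match needed
  Position 5 ('e'): no match needed
  Position 6 ('d'): no match needed
  Position 7 ('d'): no match needed
All 2 characters matched => is a subsequence

1


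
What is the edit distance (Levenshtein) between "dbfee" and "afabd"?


Computing edit distance: "dbfee" -> "afabd"
DP table:
           a    f    a    b    d
      0    1    2    3    4    5
  d   1    1    2    3    4    4
  b   2    2    2    3    3    4
  f   3    3    2    3    4    4
  e   4    4    3    3    4    5
  e   5    5    4    4    4    5
Edit distance = dp[5][5] = 5

5


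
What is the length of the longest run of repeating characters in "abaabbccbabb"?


Input: "abaabbccbabb"
Scanning for longest run:
  Position 1 ('b'): new char, reset run to 1
  Position 2 ('a'): new char, reset run to 1
  Position 3 ('a'): continues run of 'a', length=2
  Position 4 ('b'): new char, reset run to 1
  Position 5 ('b'): continues run of 'b', length=2
  Position 6 ('c'): new char, reset run to 1
  Position 7 ('c'): continues run of 'c', length=2
  Position 8 ('b'): new char, reset run to 1
  Position 9 ('a'): new char, reset run to 1
  Position 10 ('b'): new char, reset run to 1
  Position 11 ('b'): continues run of 'b', length=2
Longest run: 'a' with length 2

2


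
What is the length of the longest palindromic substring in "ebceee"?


Input: "ebceee"
Checking substrings for palindromes:
  [3:6] "eee" (len 3) => palindrome
  [3:5] "ee" (len 2) => palindrome
  [4:6] "ee" (len 2) => palindrome
Longest palindromic substring: "eee" with length 3

3


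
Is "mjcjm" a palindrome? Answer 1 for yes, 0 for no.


Input: mjcjm
Reversed: mjcjm
  Compare pos 0 ('m') with pos 4 ('m'): match
  Compare pos 1 ('j') with pos 3 ('j'): match
Result: palindrome

1


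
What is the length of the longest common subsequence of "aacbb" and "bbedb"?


LCS of "aacbb" and "bbedb"
DP table:
           b    b    e    d    b
      0    0    0    0    0    0
  a   0    0    0    0    0    0
  a   0    0    0    0    0    0
  c   0    0    0    0    0    0
  b   0    1    1    1    1    1
  b   0    1    2    2    2    2
LCS length = dp[5][5] = 2

2


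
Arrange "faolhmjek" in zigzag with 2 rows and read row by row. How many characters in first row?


Zigzag "faolhmjek" into 2 rows:
Placing characters:
  'f' => row 0
  'a' => row 1
  'o' => row 0
  'l' => row 1
  'h' => row 0
  'm' => row 1
  'j' => row 0
  'e' => row 1
  'k' => row 0
Rows:
  Row 0: "fohjk"
  Row 1: "alme"
First row length: 5

5


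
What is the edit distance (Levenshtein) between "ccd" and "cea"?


Computing edit distance: "ccd" -> "cea"
DP table:
           c    e    a
      0    1    2    3
  c   1    0    1    2
  c   2    1    1    2
  d   3    2    2    2
Edit distance = dp[3][3] = 2

2


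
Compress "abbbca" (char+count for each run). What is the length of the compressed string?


Input: abbbca
Runs:
  'a' x 1 => "a1"
  'b' x 3 => "b3"
  'c' x 1 => "c1"
  'a' x 1 => "a1"
Compressed: "a1b3c1a1"
Compressed length: 8

8


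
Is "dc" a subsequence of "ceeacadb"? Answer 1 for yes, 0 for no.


Check if "dc" is a subsequence of "ceeacadb"
Greedy scan:
  Position 0 ('c'): no match needed
  Position 1 ('e'): no match needed
  Position 2 ('e'): no match needed
  Position 3 ('a'): no match needed
  Position 4 ('c'): no match needed
  Position 5 ('a'): no match needed
  Position 6 ('d'): matches sub[0] = 'd'
  Position 7 ('b'): no match needed
Only matched 1/2 characters => not a subsequence

0


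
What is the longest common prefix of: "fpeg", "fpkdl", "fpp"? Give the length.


Words: fpeg, fpkdl, fpp
  Position 0: all 'f' => match
  Position 1: all 'p' => match
  Position 2: ('e', 'k', 'p') => mismatch, stop
LCP = "fp" (length 2)

2


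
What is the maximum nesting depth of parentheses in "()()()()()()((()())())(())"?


Input: "()()()()()()((()())())(())"
Tracking depth:
  Position 0 '(': depth becomes 1
  Position 1 ')': depth becomes 0
  Position 2 '(': depth becomes 1
  Position 3 ')': depth becomes 0
  Position 4 '(': depth becomes 1
  Position 5 ')': depth becomes 0
  Position 6 '(': depth becomes 1
  Position 7 ')': depth becomes 0
  Position 8 '(': depth becomes 1
  Position 9 ')': depth becomes 0
  Position 10 '(': depth becomes 1
  Position 11 ')': depth becomes 0
  Position 12 '(': depth becomes 1
  Position 13 '(': depth becomes 2
  Position 14 '(': depth becomes 3
  Position 15 ')': depth becomes 2
  Position 16 '(': depth becomes 3
  Position 17 ')': depth becomes 2
  Position 18 ')': depth becomes 1
  Position 19 '(': depth becomes 2
  Position 20 ')': depth becomes 1
  Position 21 ')': depth becomes 0
  Position 22 '(': depth becomes 1
  Position 23 '(': depth becomes 2
  Position 24 ')': depth becomes 1
  Position 25 ')': depth becomes 0
Maximum depth reached: 3

3


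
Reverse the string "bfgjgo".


Input: bfgjgo
Reading characters right to left:
  Position 5: 'o'
  Position 4: 'g'
  Position 3: 'j'
  Position 2: 'g'
  Position 1: 'f'
  Position 0: 'b'
Reversed: ogjgfb

ogjgfb


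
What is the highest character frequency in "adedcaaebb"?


Input: adedcaaebb
Character counts:
  'a': 3
  'b': 2
  'c': 1
  'd': 2
  'e': 2
Maximum frequency: 3

3


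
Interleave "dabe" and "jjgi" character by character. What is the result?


Interleaving "dabe" and "jjgi":
  Position 0: 'd' from first, 'j' from second => "dj"
  Position 1: 'a' from first, 'j' from second => "aj"
  Position 2: 'b' from first, 'g' from second => "bg"
  Position 3: 'e' from first, 'i' from second => "ei"
Result: djajbgei

djajbgei


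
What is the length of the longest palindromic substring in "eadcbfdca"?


Input: "eadcbfdca"
Checking substrings for palindromes:
  No multi-char palindromic substrings found
Longest palindromic substring: "e" with length 1

1


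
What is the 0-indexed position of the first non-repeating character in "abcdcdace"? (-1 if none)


Input: abcdcdace
Character frequencies:
  'a': 2
  'b': 1
  'c': 3
  'd': 2
  'e': 1
Scanning left to right for freq == 1:
  Position 0 ('a'): freq=2, skip
  Position 1 ('b'): unique! => answer = 1

1


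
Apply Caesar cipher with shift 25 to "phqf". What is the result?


Caesar cipher: shift "phqf" by 25
  'p' (pos 15) + 25 = pos 14 = 'o'
  'h' (pos 7) + 25 = pos 6 = 'g'
  'q' (pos 16) + 25 = pos 15 = 'p'
  'f' (pos 5) + 25 = pos 4 = 'e'
Result: ogpe

ogpe


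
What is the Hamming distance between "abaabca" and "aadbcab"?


Comparing "abaabca" and "aadbcab" position by position:
  Position 0: 'a' vs 'a' => same
  Position 1: 'b' vs 'a' => differ
  Position 2: 'a' vs 'd' => differ
  Position 3: 'a' vs 'b' => differ
  Position 4: 'b' vs 'c' => differ
  Position 5: 'c' vs 'a' => differ
  Position 6: 'a' vs 'b' => differ
Total differences (Hamming distance): 6

6


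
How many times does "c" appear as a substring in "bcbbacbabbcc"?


Searching for "c" in "bcbbacbabbcc"
Scanning each position:
  Position 0: "b" => no
  Position 1: "c" => MATCH
  Position 2: "b" => no
  Position 3: "b" => no
  Position 4: "a" => no
  Position 5: "c" => MATCH
  Position 6: "b" => no
  Position 7: "a" => no
  Position 8: "b" => no
  Position 9: "b" => no
  Position 10: "c" => MATCH
  Position 11: "c" => MATCH
Total occurrences: 4

4


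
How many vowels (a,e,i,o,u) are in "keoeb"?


Input: keoeb
Checking each character:
  'k' at position 0: consonant
  'e' at position 1: vowel (running total: 1)
  'o' at position 2: vowel (running total: 2)
  'e' at position 3: vowel (running total: 3)
  'b' at position 4: consonant
Total vowels: 3

3


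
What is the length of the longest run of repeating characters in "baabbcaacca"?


Input: "baabbcaacca"
Scanning for longest run:
  Position 1 ('a'): new char, reset run to 1
  Position 2 ('a'): continues run of 'a', length=2
  Position 3 ('b'): new char, reset run to 1
  Position 4 ('b'): continues run of 'b', length=2
  Position 5 ('c'): new char, reset run to 1
  Position 6 ('a'): new char, reset run to 1
  Position 7 ('a'): continues run of 'a', length=2
  Position 8 ('c'): new char, reset run to 1
  Position 9 ('c'): continues run of 'c', length=2
  Position 10 ('a'): new char, reset run to 1
Longest run: 'a' with length 2

2


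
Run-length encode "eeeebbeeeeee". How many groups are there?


Input: eeeebbeeeeee
Scanning for consecutive runs:
  Group 1: 'e' x 4 (positions 0-3)
  Group 2: 'b' x 2 (positions 4-5)
  Group 3: 'e' x 6 (positions 6-11)
Total groups: 3

3


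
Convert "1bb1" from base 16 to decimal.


Input: "1bb1" in base 16
Positional expansion:
  Digit '1' (value 1) x 16^3 = 4096
  Digit 'b' (value 11) x 16^2 = 2816
  Digit 'b' (value 11) x 16^1 = 176
  Digit '1' (value 1) x 16^0 = 1
Sum = 7089

7089


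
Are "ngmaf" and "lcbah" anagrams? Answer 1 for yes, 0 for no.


Strings: "ngmaf", "lcbah"
Sorted first:  afgmn
Sorted second: abchl
Differ at position 1: 'f' vs 'b' => not anagrams

0


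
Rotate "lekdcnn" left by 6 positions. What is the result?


Input: "lekdcnn", rotate left by 6
First 6 characters: "lekdcn"
Remaining characters: "n"
Concatenate remaining + first: "n" + "lekdcn" = "nlekdcn"

nlekdcn


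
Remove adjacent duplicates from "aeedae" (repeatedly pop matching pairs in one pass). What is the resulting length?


Input: aeedae
Stack-based adjacent duplicate removal:
  Read 'a': push. Stack: a
  Read 'e': push. Stack: ae
  Read 'e': matches stack top 'e' => pop. Stack: a
  Read 'd': push. Stack: ad
  Read 'a': push. Stack: ada
  Read 'e': push. Stack: adae
Final stack: "adae" (length 4)

4


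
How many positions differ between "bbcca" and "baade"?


Comparing "bbcca" and "baade" position by position:
  Position 0: 'b' vs 'b' => same
  Position 1: 'b' vs 'a' => DIFFER
  Position 2: 'c' vs 'a' => DIFFER
  Position 3: 'c' vs 'd' => DIFFER
  Position 4: 'a' vs 'e' => DIFFER
Positions that differ: 4

4


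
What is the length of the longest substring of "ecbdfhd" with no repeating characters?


Input: "ecbdfhd"
Sliding window (track last position of each char):
  Position 0 ('e'): window [0,0] length 1 -- new best
  Position 1 ('c'): window [0,1] length 2 -- new best
  Position 2 ('b'): window [0,2] length 3 -- new best
  Position 3 ('d'): window [0,3] length 4 -- new best
  Position 4 ('f'): window [0,4] length 5 -- new best
  Position 5 ('h'): window [0,5] length 6 -- new best
  Position 6 ('d'): repeat (last at 3), move window start to 4
  Position 6 ('d'): window [4,6] length 3
Longest substring with no repeats: "ecbdfh" with length 6

6


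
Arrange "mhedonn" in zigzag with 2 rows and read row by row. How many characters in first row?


Zigzag "mhedonn" into 2 rows:
Placing characters:
  'm' => row 0
  'h' => row 1
  'e' => row 0
  'd' => row 1
  'o' => row 0
  'n' => row 1
  'n' => row 0
Rows:
  Row 0: "meon"
  Row 1: "hdn"
First row length: 4

4


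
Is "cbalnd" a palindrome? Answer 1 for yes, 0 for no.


Input: cbalnd
Reversed: dnlabc
  Compare pos 0 ('c') with pos 5 ('d'): MISMATCH
  Compare pos 1 ('b') with pos 4 ('n'): MISMATCH
  Compare pos 2 ('a') with pos 3 ('l'): MISMATCH
Result: not a palindrome

0


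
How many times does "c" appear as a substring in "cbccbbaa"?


Searching for "c" in "cbccbbaa"
Scanning each position:
  Position 0: "c" => MATCH
  Position 1: "b" => no
  Position 2: "c" => MATCH
  Position 3: "c" => MATCH
  Position 4: "b" => no
  Position 5: "b" => no
  Position 6: "a" => no
  Position 7: "a" => no
Total occurrences: 3

3


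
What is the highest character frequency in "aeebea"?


Input: aeebea
Character counts:
  'a': 2
  'b': 1
  'e': 3
Maximum frequency: 3

3


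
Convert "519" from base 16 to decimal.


Input: "519" in base 16
Positional expansion:
  Digit '5' (value 5) x 16^2 = 1280
  Digit '1' (value 1) x 16^1 = 16
  Digit '9' (value 9) x 16^0 = 9
Sum = 1305

1305


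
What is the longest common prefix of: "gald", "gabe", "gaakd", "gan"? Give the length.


Words: gald, gabe, gaakd, gan
  Position 0: all 'g' => match
  Position 1: all 'a' => match
  Position 2: ('l', 'b', 'a', 'n') => mismatch, stop
LCP = "ga" (length 2)

2


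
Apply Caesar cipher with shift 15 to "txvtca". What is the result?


Caesar cipher: shift "txvtca" by 15
  't' (pos 19) + 15 = pos 8 = 'i'
  'x' (pos 23) + 15 = pos 12 = 'm'
  'v' (pos 21) + 15 = pos 10 = 'k'
  't' (pos 19) + 15 = pos 8 = 'i'
  'c' (pos 2) + 15 = pos 17 = 'r'
  'a' (pos 0) + 15 = pos 15 = 'p'
Result: imkirp

imkirp


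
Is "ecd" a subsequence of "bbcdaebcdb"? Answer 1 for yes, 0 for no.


Check if "ecd" is a subsequence of "bbcdaebcdb"
Greedy scan:
  Position 0 ('b'): no match needed
  Position 1 ('b'): no match needed
  Position 2 ('c'): no match needed
  Position 3 ('d'): no match needed
  Position 4 ('a'): no match needed
  Position 5 ('e'): matches sub[0] = 'e'
  Position 6 ('b'): no match needed
  Position 7 ('c'): matches sub[1] = 'c'
  Position 8 ('d'): matches sub[2] = 'd'
  Position 9 ('b'): no match needed
All 3 characters matched => is a subsequence

1


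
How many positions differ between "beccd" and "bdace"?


Comparing "beccd" and "bdace" position by position:
  Position 0: 'b' vs 'b' => same
  Position 1: 'e' vs 'd' => DIFFER
  Position 2: 'c' vs 'a' => DIFFER
  Position 3: 'c' vs 'c' => same
  Position 4: 'd' vs 'e' => DIFFER
Positions that differ: 3

3


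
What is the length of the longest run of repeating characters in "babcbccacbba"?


Input: "babcbccacbba"
Scanning for longest run:
  Position 1 ('a'): new char, reset run to 1
  Position 2 ('b'): new char, reset run to 1
  Position 3 ('c'): new char, reset run to 1
  Position 4 ('b'): new char, reset run to 1
  Position 5 ('c'): new char, reset run to 1
  Position 6 ('c'): continues run of 'c', length=2
  Position 7 ('a'): new char, reset run to 1
  Position 8 ('c'): new char, reset run to 1
  Position 9 ('b'): new char, reset run to 1
  Position 10 ('b'): continues run of 'b', length=2
  Position 11 ('a'): new char, reset run to 1
Longest run: 'c' with length 2

2
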